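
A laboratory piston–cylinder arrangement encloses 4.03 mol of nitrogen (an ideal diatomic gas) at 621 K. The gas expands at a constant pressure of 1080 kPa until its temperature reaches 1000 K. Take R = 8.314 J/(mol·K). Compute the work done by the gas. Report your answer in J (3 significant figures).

Isobaric: W = P ΔV = nR ΔT.
W = (4.03)(8.314)(1000 − 621) = 12699 J.

W ≈ 12700 J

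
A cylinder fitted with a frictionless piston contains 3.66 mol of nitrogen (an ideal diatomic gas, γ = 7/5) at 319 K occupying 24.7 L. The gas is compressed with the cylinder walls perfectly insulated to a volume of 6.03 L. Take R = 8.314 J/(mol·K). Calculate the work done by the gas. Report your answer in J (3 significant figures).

W ≈ -18400 J

Adiabatic: TV^(γ−1) = const with γ = 7/5.
T₂ = T₁ (V₁/V₂)^(γ−1) = 319 × (24.7/6.03)^0.4 = 319 × 1.758 = 560.7 K.
W_by = nCᵥ(T₁ − T₂) = (3.66)(20.79)(319 − 560.7) = -18388 J.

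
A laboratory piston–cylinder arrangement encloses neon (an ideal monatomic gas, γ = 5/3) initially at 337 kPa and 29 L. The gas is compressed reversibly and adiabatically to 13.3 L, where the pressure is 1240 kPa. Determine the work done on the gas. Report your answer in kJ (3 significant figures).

Adiabatic: W = (P₁V₁ − P₂V₂)/(γ − 1) with γ = 5/3.
P₁V₁ = 9773 J, P₂V₂ = 16492 J.
W = (9773 − 16492) / 0.6667 = -10078 J.
Work on gas = −W_by = 10078 J.

W ≈ 10.1 kJ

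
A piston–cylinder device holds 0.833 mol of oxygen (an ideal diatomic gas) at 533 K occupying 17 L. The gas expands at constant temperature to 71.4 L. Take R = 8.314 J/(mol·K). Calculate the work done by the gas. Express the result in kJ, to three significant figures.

W ≈ 5.30 kJ

Isothermal: W = nRT ln(V₂/V₁).
W = (0.833)(8.314)(533) × ln(71.4/17)
  = 3691 × 1.435
W_by_gas = 5297 J.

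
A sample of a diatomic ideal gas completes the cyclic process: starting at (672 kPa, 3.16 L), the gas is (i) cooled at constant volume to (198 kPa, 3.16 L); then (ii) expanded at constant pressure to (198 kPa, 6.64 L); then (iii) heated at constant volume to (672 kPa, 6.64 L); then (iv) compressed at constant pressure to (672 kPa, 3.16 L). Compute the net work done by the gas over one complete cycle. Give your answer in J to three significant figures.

W_net ≈ -1650 J

Constant-volume legs do no work.
W(ii) = (198)(6.64 − 3.16) = 689 J; W(iv) = (672)(3.16 − 6.64) = -2339 J.
W_net = 689 − 2339 = -1650 J (the counter-clockwise enclosed area).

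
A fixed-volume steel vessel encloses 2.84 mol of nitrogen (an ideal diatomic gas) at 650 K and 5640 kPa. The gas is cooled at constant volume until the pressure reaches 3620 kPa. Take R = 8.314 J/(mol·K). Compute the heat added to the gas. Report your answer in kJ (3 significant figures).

Constant volume ⇒ W = 0, so Q = ΔU = nCᵥΔT with Cᵥ = 5R/2 = 20.79 J/(mol·K).
At constant V, T₂/T₁ = P₂/P₁ ⇒ ΔT = T₁(P₂/P₁ − 1) = 650·(3620/5640 − 1) = -232.8 K.
ΔU = (2.84)(20.79)(-232.8) = -13742 J.

Q ≈ -13.7 kJ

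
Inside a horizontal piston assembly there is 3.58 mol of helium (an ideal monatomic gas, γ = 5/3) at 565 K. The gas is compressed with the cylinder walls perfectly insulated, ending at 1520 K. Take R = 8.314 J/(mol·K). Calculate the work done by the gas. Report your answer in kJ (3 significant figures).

Adiabatic ⇒ Q = 0, so W_by = −ΔU = nCᵥ(T₁ − T₂).
Cᵥ = 3R/2 = 12.47 J/(mol·K).
W = (3.58)(12.47)(565 − 1520) = -42637 J.

W ≈ -42.6 kJ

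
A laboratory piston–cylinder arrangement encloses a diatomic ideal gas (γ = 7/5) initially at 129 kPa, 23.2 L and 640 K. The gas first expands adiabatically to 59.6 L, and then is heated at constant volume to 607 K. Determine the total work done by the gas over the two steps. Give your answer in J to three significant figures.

W_total ≈ 2350 J

Step 1 (adiabatic): W = (P₁V₁ − P₂V₂)/(γ−1) = (2993 − 2052)/0.4 = 2352 J.
Step 2 (isochoric): W = 0 (constant volume).
W_total = 2352 + 0 = 2352 J.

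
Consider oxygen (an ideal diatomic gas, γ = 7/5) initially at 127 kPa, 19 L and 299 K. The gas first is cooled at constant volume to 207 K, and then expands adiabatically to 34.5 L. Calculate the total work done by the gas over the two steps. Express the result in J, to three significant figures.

Step 1 (isochoric): W = 0 (constant volume).
After step 1: P = 87.92 kPa (V unchanged).
Step 2 (adiabatic): W = (P₁V₁ − P₂V₂)/(γ−1) = (1671 − 1316)/0.4 = 886.5 J.
W_total = 0 + 886.5 = 886.5 J.

W_total ≈ 887 J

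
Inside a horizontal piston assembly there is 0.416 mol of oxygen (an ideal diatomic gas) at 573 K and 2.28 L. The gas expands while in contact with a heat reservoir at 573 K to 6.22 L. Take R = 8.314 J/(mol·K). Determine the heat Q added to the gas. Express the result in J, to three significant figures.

Isothermal ⇒ ΔU = 0, so Q = W = nRT ln(V₂/V₁).
Q = (0.416)(8.314)(573) ln(6.22/2.28) = 1982 × 1.004 = 1989 J.

Q ≈ 1990 J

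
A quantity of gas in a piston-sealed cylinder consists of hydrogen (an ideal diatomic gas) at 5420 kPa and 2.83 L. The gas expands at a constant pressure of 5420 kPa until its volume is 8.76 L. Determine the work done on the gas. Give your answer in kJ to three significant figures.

W ≈ -32.1 kJ

Isobaric: W = P ΔV.
W = (5420 kPa)(8.76 − 2.83 L) = (5420)(5.93) = 32141 J.
Work on gas = −W_by = -32141 J.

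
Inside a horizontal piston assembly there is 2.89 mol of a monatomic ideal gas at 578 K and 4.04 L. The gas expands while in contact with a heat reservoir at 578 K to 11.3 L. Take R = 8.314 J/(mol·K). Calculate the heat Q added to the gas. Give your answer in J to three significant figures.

Q ≈ 14300 J

Isothermal ⇒ ΔU = 0, so Q = W = nRT ln(V₂/V₁).
Q = (2.89)(8.314)(578) ln(11.3/4.04) = 13888 × 1.029 = 14284 J.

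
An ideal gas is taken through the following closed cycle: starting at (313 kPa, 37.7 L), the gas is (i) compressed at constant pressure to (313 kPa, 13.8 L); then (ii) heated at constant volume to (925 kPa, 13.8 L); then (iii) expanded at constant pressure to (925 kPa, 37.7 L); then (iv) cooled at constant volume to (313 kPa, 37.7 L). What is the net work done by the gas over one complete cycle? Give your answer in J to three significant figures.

Constant-volume legs do no work.
W(i) = (313)(13.8 − 37.7) = -7481 J; W(iii) = (925)(37.7 − 13.8) = 22108 J.
W_net = -7481 + 22108 = 14627 J (the clockwise enclosed area).

W_net ≈ 14600 J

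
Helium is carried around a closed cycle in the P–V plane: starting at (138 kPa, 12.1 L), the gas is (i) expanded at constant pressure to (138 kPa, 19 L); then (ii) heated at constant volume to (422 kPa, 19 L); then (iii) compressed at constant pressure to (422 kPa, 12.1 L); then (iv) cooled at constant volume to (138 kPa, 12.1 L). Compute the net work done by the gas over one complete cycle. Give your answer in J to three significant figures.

Constant-volume legs do no work.
W(i) = (138)(19 − 12.1) = 952.2 J; W(iii) = (422)(12.1 − 19) = -2912 J.
W_net = 952.2 − 2912 = -1960 J (the counter-clockwise enclosed area).

W_net ≈ -1960 J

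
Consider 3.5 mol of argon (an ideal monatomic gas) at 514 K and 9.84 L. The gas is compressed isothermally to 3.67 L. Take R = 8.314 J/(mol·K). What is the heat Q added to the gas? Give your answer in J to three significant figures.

Q ≈ -14800 J

Isothermal ⇒ ΔU = 0, so Q = W = nRT ln(V₂/V₁).
Q = (3.5)(8.314)(514) ln(3.67/9.84) = 14957 × -0.9863 = -14751 J.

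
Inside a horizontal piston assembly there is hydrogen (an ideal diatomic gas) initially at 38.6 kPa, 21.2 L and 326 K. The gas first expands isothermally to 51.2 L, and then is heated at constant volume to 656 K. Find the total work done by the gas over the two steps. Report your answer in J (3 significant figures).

W_total ≈ 722 J

Step 1 (isothermal): W = P₁V₁ ln(V₂/V₁) = (818.3) ln(51.2/21.2) = 721.5 J.
Step 2 (isochoric): W = 0 (constant volume).
W_total = 721.5 + 0 = 721.5 J.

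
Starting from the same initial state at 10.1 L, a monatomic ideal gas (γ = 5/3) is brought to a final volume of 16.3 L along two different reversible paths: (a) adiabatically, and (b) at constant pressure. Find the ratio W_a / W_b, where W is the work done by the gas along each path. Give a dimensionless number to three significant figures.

Path (a) adiabatic: W = P₁V₁(1 − (V₁/V₂)^(γ−1))/(γ−1) → W_a/(P₁V₁) = 0.4098.
Path (b) isobaric: W = P₁(V₂ − V₁) → W_b/(P₁V₁) = 0.6139.
W_a / W_b = 0.4098 / 0.6139 = 0.6675.

W_a / W_b ≈ 0.668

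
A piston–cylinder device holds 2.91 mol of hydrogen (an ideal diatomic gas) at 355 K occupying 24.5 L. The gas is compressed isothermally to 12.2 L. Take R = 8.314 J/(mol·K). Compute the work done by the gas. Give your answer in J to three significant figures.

Isothermal: W = nRT ln(V₂/V₁).
W = (2.91)(8.314)(355) × ln(12.2/24.5)
  = 8589 × -0.6972
W_by_gas = -5988 J.

W ≈ -5990 J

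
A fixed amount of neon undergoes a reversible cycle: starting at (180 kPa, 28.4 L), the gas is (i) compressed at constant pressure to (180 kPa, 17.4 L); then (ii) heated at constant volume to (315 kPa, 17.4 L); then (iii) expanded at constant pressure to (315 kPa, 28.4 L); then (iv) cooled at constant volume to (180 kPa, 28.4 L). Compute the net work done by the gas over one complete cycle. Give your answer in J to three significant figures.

Constant-volume legs do no work.
W(i) = (180)(17.4 − 28.4) = -1980 J; W(iii) = (315)(28.4 − 17.4) = 3465 J.
W_net = -1980 + 3465 = 1485 J (the clockwise enclosed area).

W_net ≈ 1480 J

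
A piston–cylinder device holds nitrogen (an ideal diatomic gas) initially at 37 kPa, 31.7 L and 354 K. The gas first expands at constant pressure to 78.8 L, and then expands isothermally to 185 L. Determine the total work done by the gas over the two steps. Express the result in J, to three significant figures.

W_total ≈ 4230 J

Step 1 (isobaric): W = PΔV = (37 kPa)(78.8 − 31.7 L) = 1743 J.
After step 1: P = 37 kPa, V = 78.8 L, T = 880 K.
Step 2 (isothermal): W = P₁V₁ ln(V₂/V₁) = (2916) ln(185/78.8) = 2488 J.
W_total = 1743 + 2488 = 4231 J.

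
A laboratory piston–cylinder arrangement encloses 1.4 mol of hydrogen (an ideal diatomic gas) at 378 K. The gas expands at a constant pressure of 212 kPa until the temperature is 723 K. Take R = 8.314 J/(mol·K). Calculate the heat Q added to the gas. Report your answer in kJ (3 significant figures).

Isobaric: W = nRΔT = (1.4)(8.314)(345) = 4016 J.
ΔU = nCᵥΔT with Cᵥ = 5R/2: ΔU = (1.4)(20.79)(345) = 10039 J.
Q = ΔU + W = 10039 + 4016 = 14055 J.

Q ≈ 14.1 kJ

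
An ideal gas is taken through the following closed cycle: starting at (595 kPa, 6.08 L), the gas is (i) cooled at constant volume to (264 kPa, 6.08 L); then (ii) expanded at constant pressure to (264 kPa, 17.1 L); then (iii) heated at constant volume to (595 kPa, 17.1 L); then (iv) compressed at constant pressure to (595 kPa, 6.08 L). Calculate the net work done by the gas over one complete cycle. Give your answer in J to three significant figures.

Constant-volume legs do no work.
W(ii) = (264)(17.1 − 6.08) = 2909 J; W(iv) = (595)(6.08 − 17.1) = -6557 J.
W_net = 2909 − 6557 = -3648 J (the counter-clockwise enclosed area).

W_net ≈ -3650 J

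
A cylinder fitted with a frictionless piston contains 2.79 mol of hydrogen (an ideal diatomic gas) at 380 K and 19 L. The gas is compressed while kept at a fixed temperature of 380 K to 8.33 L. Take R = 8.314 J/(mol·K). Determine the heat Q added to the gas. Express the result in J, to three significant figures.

Q ≈ -7270 J

Isothermal ⇒ ΔU = 0, so Q = W = nRT ln(V₂/V₁).
Q = (2.79)(8.314)(380) ln(8.33/19) = 8815 × -0.8246 = -7268 J.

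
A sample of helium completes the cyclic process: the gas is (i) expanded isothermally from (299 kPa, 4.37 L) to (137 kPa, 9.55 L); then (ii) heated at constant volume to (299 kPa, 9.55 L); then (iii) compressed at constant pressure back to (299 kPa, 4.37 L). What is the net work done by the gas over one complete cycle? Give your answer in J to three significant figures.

W_net ≈ -527 J

Leg (i): W = PᵢVᵢ ln(V_f/Vᵢ) = (1307) ln(9.55/4.37) = 1021 J.
Leg (ii): W = 0.
Leg (iii): W = PΔV = (299)(4.37 − 9.55) = -1549 J.
W_net = 1021 − 1549 = -527.3 J.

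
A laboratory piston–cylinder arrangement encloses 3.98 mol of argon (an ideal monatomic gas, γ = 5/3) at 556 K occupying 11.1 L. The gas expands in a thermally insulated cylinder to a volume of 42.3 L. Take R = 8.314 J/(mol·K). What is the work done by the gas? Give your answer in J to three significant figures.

W ≈ 16300 J

Adiabatic: TV^(γ−1) = const with γ = 5/3.
T₂ = T₁ (V₁/V₂)^(γ−1) = 556 × (11.1/42.3)^0.667 = 556 × 0.4099 = 227.9 K.
W_by = nCᵥ(T₁ − T₂) = (3.98)(12.47)(556 − 227.9) = 16285 J.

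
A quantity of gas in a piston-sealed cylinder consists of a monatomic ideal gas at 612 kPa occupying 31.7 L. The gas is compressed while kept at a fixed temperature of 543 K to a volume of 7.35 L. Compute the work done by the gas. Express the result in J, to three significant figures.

Isothermal: W = nRT ln(V₂/V₁) = P₁V₁ ln(V₂/V₁).
P₁V₁ = (612 kPa)(31.7 L) = 19400 J.
W = 19400 × ln(7.35/31.7) = 19400 × -1.462
W_by_gas = -28356 J.

W ≈ -28400 J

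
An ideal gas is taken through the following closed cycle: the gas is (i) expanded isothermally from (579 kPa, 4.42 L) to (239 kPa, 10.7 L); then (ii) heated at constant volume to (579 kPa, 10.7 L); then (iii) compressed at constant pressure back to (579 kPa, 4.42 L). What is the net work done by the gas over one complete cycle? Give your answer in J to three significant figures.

W_net ≈ -1370 J

Leg (i): W = PᵢVᵢ ln(V_f/Vᵢ) = (2559) ln(10.7/4.42) = 2263 J.
Leg (ii): W = 0.
Leg (iii): W = PΔV = (579)(4.42 − 10.7) = -3636 J.
W_net = 2263 − 3636 = -1374 J.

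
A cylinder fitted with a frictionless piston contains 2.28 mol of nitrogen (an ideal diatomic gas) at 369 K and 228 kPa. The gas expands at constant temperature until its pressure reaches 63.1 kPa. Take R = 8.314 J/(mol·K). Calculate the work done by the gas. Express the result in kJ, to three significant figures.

W ≈ 8.99 kJ

Isothermal process: W = nRT ln(V₂/V₁) = nRT ln(P₁/P₂).
W = (2.28)(8.314)(369) × ln(228/63.1)
  = 6995 × ln(3.613) = 6995 × 1.285
W_by_gas = 8986 J.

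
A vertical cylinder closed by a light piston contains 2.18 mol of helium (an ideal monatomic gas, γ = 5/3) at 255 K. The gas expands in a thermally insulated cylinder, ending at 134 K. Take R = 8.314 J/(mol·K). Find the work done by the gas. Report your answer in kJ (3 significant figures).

W ≈ 3.29 kJ

Adiabatic ⇒ Q = 0, so W_by = −ΔU = nCᵥ(T₁ − T₂).
Cᵥ = 3R/2 = 12.47 J/(mol·K).
W = (2.18)(12.47)(255 − 134) = 3290 J.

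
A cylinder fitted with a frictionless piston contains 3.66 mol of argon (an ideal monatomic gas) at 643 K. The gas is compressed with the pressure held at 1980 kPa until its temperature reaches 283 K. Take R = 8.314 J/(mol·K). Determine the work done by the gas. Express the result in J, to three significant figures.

W ≈ -11000 J

Isobaric: W = P ΔV = nR ΔT.
W = (3.66)(8.314)(283 − 643) = -10955 J.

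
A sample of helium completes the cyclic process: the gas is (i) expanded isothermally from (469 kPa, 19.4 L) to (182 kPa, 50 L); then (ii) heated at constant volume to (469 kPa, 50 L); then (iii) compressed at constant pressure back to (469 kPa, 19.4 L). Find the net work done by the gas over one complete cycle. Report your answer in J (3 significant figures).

W_net ≈ -5740 J

Leg (i): W = PᵢVᵢ ln(V_f/Vᵢ) = (9099) ln(50/19.4) = 8614 J.
Leg (ii): W = 0.
Leg (iii): W = PΔV = (469)(19.4 − 50) = -14351 J.
W_net = 8614 − 14351 = -5737 J.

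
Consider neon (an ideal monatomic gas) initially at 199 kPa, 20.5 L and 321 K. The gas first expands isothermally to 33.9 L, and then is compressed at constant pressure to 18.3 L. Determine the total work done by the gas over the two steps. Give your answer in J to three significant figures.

Step 1 (isothermal): W = P₁V₁ ln(V₂/V₁) = (4080) ln(33.9/20.5) = 2052 J.
After step 1: P = 120.3 kPa, V = 33.9 L, T = 321 K.
Step 2 (isobaric): W = PΔV = (120.3 kPa)(18.3 − 33.9 L) = -1877 J.
W_total = 2052 − 1877 = 174.7 J.

W_total ≈ 175 J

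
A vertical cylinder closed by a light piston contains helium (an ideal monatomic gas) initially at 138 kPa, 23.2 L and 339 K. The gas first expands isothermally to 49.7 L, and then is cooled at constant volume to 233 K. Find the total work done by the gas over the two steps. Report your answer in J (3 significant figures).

W_total ≈ 2440 J

Step 1 (isothermal): W = P₁V₁ ln(V₂/V₁) = (3202) ln(49.7/23.2) = 2439 J.
Step 2 (isochoric): W = 0 (constant volume).
W_total = 2439 + 0 = 2439 J.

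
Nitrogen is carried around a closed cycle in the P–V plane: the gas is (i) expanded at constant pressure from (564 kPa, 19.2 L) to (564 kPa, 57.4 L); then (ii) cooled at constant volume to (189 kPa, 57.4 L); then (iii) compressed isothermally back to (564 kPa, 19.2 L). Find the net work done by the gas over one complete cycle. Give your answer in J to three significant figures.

Leg (i): W = PΔV = (564)(57.4 − 19.2) = 21545 J.
Leg (ii): W = 0.
Leg (iii): W = PᵢVᵢ ln(V_f/Vᵢ) = (10849) ln(19.2/57.4) = -11881 J.
W_net = 21545 − 11881 = 9664 J.

W_net ≈ 9660 J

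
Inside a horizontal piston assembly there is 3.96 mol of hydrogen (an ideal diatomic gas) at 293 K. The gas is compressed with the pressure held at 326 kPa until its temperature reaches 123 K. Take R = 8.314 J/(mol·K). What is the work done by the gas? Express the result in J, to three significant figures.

Isobaric: W = P ΔV = nR ΔT.
W = (3.96)(8.314)(123 − 293) = -5597 J.

W ≈ -5600 J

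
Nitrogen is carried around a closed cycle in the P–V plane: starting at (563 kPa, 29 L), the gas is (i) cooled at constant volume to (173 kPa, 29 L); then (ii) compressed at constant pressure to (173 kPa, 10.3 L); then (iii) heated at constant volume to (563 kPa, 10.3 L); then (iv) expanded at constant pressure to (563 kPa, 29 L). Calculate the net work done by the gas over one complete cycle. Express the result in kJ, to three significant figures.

W_net ≈ 7.29 kJ

Constant-volume legs do no work.
W(ii) = (173)(10.3 − 29) = -3235 J; W(iv) = (563)(29 − 10.3) = 10528 J.
W_net = -3235 + 10528 = 7293 J (the clockwise enclosed area).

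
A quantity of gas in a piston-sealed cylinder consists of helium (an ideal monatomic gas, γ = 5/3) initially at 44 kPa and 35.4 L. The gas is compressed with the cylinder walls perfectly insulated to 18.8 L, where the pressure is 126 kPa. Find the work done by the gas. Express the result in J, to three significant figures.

Adiabatic: W = (P₁V₁ − P₂V₂)/(γ − 1) with γ = 5/3.
P₁V₁ = 1558 J, P₂V₂ = 2369 J.
W = (1558 − 2369) / 0.6667 = -1217 J.

W ≈ -1220 J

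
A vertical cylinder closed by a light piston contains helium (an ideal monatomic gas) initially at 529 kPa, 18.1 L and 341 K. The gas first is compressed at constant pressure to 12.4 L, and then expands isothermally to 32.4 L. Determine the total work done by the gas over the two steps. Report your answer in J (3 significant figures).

W_total ≈ 3280 J

Step 1 (isobaric): W = PΔV = (529 kPa)(12.4 − 18.1 L) = -3015 J.
After step 1: P = 529 kPa, V = 12.4 L, T = 233.6 K.
Step 2 (isothermal): W = P₁V₁ ln(V₂/V₁) = (6560) ln(32.4/12.4) = 6300 J.
W_total = -3015 + 6300 = 3285 J.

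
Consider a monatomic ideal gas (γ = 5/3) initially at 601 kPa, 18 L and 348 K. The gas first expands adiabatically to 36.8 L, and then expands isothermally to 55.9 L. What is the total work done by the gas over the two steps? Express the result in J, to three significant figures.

W_total ≈ 8960 J

Step 1 (adiabatic): W = (P₁V₁ − P₂V₂)/(γ−1) = (10818 − 6716)/0.667 = 6153 J.
After step 1: P = 182.5 kPa, V = 36.8 L, T = 216 K.
Step 2 (isothermal): W = P₁V₁ ln(V₂/V₁) = (6716) ln(55.9/36.8) = 2808 J.
W_total = 6153 + 2808 = 8961 J.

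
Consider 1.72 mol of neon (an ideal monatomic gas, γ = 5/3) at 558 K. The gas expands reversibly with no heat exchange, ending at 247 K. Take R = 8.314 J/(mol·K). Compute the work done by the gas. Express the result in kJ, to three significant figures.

W ≈ 6.67 kJ

Adiabatic ⇒ Q = 0, so W_by = −ΔU = nCᵥ(T₁ − T₂).
Cᵥ = 3R/2 = 12.47 J/(mol·K).
W = (1.72)(12.47)(558 − 247) = 6671 J.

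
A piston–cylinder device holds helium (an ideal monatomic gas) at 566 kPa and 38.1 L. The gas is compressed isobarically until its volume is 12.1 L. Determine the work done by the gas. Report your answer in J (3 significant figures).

Isobaric: W = P ΔV.
W = (566 kPa)(12.1 − 38.1 L) = (566)(-26) = -14716 J.

W ≈ -14700 J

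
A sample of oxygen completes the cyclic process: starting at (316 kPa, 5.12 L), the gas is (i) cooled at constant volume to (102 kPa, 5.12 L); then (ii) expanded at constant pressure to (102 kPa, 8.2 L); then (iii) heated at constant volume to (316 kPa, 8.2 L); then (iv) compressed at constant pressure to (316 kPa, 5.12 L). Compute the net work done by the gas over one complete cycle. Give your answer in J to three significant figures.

Constant-volume legs do no work.
W(ii) = (102)(8.2 − 5.12) = 314.2 J; W(iv) = (316)(5.12 − 8.2) = -973.3 J.
W_net = 314.2 − 973.3 = -659.1 J (the counter-clockwise enclosed area).

W_net ≈ -659 J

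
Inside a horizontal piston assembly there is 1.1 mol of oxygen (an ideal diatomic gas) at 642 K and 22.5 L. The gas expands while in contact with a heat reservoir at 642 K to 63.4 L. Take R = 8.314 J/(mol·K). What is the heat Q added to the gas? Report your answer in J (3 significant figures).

Isothermal ⇒ ΔU = 0, so Q = W = nRT ln(V₂/V₁).
Q = (1.1)(8.314)(642) ln(63.4/22.5) = 5871 × 1.036 = 6082 J.

Q ≈ 6080 J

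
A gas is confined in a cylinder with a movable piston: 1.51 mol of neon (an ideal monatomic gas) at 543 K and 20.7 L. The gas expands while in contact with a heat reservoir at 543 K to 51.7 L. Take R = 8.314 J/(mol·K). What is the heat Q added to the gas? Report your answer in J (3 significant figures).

Q ≈ 6240 J

Isothermal ⇒ ΔU = 0, so Q = W = nRT ln(V₂/V₁).
Q = (1.51)(8.314)(543) ln(51.7/20.7) = 6817 × 0.9153 = 6240 J.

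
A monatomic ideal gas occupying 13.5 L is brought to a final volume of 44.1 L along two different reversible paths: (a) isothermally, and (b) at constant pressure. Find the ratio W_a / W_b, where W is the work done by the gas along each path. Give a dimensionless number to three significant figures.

W_a / W_b ≈ 0.522

Path (a) isothermal: W = P₁V₁ ln(V₂/V₁) → W_a/(P₁V₁) = 1.184.
Path (b) isobaric: W = P₁(V₂ − V₁) → W_b/(P₁V₁) = 2.267.
W_a / W_b = 1.184 / 2.267 = 0.5223.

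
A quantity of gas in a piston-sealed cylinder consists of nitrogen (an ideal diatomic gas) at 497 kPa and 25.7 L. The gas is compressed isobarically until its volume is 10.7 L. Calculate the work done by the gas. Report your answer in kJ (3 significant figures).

W ≈ -7.46 kJ

Isobaric: W = P ΔV.
W = (497 kPa)(10.7 − 25.7 L) = (497)(-15) = -7455 J.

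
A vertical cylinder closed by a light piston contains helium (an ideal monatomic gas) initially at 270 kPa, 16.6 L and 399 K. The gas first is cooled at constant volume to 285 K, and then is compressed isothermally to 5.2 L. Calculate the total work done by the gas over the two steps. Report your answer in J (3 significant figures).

Step 1 (isochoric): W = 0 (constant volume).
After step 1: P = 192.9 kPa (V unchanged).
Step 2 (isothermal): W = P₁V₁ ln(V₂/V₁) = (3201) ln(5.2/16.6) = -3716 J.
W_total = 0 − 3716 = -3716 J.

W_total ≈ -3720 J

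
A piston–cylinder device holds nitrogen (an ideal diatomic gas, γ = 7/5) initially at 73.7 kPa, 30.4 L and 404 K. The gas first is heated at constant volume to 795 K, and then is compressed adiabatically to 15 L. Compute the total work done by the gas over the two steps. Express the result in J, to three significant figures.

W_total ≈ -3600 J

Step 1 (isochoric): W = 0 (constant volume).
After step 1: P = 145 kPa (V unchanged).
Step 2 (adiabatic): W = (P₁V₁ − P₂V₂)/(γ−1) = (4409 − 5848)/0.4 = -3599 J.
W_total = 0 − 3599 = -3599 J.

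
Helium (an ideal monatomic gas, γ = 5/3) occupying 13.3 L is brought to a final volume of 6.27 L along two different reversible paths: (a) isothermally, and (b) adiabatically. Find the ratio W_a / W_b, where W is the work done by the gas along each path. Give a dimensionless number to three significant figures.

Path (a) isothermal: W = P₁V₁ ln(V₂/V₁) → W_a/(P₁V₁) = -0.752.
Path (b) adiabatic: W = P₁V₁(1 − (V₁/V₂)^(γ−1))/(γ−1) → W_b/(P₁V₁) = -0.9764.
W_a / W_b = -0.752 / -0.9764 = 0.7702.

W_a / W_b ≈ 0.770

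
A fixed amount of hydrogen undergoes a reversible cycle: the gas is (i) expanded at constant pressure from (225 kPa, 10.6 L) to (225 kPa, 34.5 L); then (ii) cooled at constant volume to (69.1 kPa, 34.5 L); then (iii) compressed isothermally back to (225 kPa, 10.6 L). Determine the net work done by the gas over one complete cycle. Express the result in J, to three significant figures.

W_net ≈ 2560 J

Leg (i): W = PΔV = (225)(34.5 − 10.6) = 5378 J.
Leg (ii): W = 0.
Leg (iii): W = PᵢVᵢ ln(V_f/Vᵢ) = (2384) ln(10.6/34.5) = -2813 J.
W_net = 5378 − 2813 = 2564 J.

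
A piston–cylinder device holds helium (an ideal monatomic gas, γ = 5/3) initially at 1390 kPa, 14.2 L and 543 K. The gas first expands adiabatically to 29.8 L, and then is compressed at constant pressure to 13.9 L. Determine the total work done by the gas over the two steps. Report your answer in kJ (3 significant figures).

W_total ≈ 5.12 kJ

Step 1 (adiabatic): W = (P₁V₁ − P₂V₂)/(γ−1) = (19738 − 12042)/0.667 = 11545 J.
After step 1: P = 404.1 kPa, V = 29.8 L, T = 331.3 K.
Step 2 (isobaric): W = PΔV = (404.1 kPa)(13.9 − 29.8 L) = -6425 J.
W_total = 11545 − 6425 = 5120 J.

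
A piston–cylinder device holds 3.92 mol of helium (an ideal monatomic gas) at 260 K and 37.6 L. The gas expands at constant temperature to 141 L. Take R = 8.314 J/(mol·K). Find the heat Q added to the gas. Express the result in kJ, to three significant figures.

Isothermal ⇒ ΔU = 0, so Q = W = nRT ln(V₂/V₁).
Q = (3.92)(8.314)(260) ln(141/37.6) = 8474 × 1.322 = 11200 J.

Q ≈ 11.2 kJ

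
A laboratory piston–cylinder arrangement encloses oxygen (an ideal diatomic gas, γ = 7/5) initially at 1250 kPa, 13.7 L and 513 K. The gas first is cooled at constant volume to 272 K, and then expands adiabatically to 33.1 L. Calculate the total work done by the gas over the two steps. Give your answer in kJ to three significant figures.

W_total ≈ 6.75 kJ

Step 1 (isochoric): W = 0 (constant volume).
After step 1: P = 662.8 kPa (V unchanged).
Step 2 (adiabatic): W = (P₁V₁ − P₂V₂)/(γ−1) = (9080 − 6380)/0.4 = 6749 J.
W_total = 0 + 6749 = 6749 J.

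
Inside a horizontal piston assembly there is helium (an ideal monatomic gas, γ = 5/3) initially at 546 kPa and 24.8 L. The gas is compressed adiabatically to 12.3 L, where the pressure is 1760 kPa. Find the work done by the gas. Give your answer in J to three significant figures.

W ≈ -12200 J

Adiabatic: W = (P₁V₁ − P₂V₂)/(γ − 1) with γ = 5/3.
P₁V₁ = 13541 J, P₂V₂ = 21648 J.
W = (13541 − 21648) / 0.6667 = -12161 J.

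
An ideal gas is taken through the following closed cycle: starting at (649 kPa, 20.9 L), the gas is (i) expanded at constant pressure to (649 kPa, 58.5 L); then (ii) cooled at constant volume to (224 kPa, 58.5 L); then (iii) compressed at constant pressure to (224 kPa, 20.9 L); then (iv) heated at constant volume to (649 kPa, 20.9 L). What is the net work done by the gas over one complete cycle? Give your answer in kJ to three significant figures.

W_net ≈ 16.0 kJ

Constant-volume legs do no work.
W(i) = (649)(58.5 − 20.9) = 24402 J; W(iii) = (224)(20.9 − 58.5) = -8422 J.
W_net = 24402 − 8422 = 15980 J (the clockwise enclosed area).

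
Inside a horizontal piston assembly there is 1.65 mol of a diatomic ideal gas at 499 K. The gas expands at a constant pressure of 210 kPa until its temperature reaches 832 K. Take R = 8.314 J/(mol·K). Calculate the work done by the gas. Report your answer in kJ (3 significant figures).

Isobaric: W = P ΔV = nR ΔT.
W = (1.65)(8.314)(832 − 499) = 4568 J.

W ≈ 4.57 kJ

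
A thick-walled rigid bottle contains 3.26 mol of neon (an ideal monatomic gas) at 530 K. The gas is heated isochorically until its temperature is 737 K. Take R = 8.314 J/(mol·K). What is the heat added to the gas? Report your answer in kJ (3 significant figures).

Q ≈ 8.42 kJ

Constant volume ⇒ W = 0, so Q = ΔU = nCᵥΔT with Cᵥ = 3R/2 = 12.47 J/(mol·K).
ΔU = (3.26)(12.47)(737 − 530) = 8416 J.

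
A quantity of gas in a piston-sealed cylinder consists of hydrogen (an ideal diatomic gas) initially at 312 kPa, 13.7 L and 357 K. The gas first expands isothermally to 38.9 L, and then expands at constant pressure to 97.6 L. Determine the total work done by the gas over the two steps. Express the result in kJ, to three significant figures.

Step 1 (isothermal): W = P₁V₁ ln(V₂/V₁) = (4274) ln(38.9/13.7) = 4461 J.
After step 1: P = 109.9 kPa, V = 38.9 L, T = 357 K.
Step 2 (isobaric): W = PΔV = (109.9 kPa)(97.6 − 38.9 L) = 6450 J.
W_total = 4461 + 6450 = 10911 J.

W_total ≈ 10.9 kJ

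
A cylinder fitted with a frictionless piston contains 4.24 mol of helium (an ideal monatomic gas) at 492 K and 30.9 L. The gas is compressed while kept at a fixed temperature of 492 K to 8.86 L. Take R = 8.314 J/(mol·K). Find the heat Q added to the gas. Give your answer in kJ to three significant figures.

Isothermal ⇒ ΔU = 0, so Q = W = nRT ln(V₂/V₁).
Q = (4.24)(8.314)(492) ln(8.86/30.9) = 17344 × -1.249 = -21666 J.

Q ≈ -21.7 kJ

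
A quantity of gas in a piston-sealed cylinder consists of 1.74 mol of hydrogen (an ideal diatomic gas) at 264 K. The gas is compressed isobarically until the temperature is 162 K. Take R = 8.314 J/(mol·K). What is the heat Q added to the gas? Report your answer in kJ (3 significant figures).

Isobaric: W = nRΔT = (1.74)(8.314)(-102) = -1476 J.
ΔU = nCᵥΔT with Cᵥ = 5R/2: ΔU = (1.74)(20.79)(-102) = -3689 J.
Q = ΔU + W = -3689 − 1476 = -5164 J.

Q ≈ -5.16 kJ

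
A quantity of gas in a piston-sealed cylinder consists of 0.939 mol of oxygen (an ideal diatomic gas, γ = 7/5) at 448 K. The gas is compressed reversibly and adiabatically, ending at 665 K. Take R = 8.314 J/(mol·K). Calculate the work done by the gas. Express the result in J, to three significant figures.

Adiabatic ⇒ Q = 0, so W_by = −ΔU = nCᵥ(T₁ − T₂).
Cᵥ = 5R/2 = 20.79 J/(mol·K).
W = (0.939)(20.79)(448 − 665) = -4235 J.

W ≈ -4240 J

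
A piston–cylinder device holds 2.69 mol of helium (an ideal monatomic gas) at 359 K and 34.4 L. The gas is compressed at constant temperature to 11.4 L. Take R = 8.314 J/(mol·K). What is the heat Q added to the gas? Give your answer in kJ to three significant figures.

Q ≈ -8.87 kJ

Isothermal ⇒ ΔU = 0, so Q = W = nRT ln(V₂/V₁).
Q = (2.69)(8.314)(359) ln(11.4/34.4) = 8029 × -1.104 = -8867 J.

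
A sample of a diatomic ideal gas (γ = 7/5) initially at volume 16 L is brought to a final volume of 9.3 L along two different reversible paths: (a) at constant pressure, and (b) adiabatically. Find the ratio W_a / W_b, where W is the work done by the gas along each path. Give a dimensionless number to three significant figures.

Path (a) isobaric: W = P₁(V₂ − V₁) → W_a/(P₁V₁) = -0.4187.
Path (b) adiabatic: W = P₁V₁(1 − (V₁/V₂)^(γ−1))/(γ−1) → W_b/(P₁V₁) = -0.606.
W_a / W_b = -0.4187 / -0.606 = 0.6911.

W_a / W_b ≈ 0.691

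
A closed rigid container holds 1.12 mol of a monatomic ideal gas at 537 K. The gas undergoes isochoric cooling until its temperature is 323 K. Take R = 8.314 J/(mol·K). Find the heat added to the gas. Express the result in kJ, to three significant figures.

Constant volume ⇒ W = 0, so Q = ΔU = nCᵥΔT with Cᵥ = 3R/2 = 12.47 J/(mol·K).
ΔU = (1.12)(12.47)(323 − 537) = -2989 J.

Q ≈ -2.99 kJ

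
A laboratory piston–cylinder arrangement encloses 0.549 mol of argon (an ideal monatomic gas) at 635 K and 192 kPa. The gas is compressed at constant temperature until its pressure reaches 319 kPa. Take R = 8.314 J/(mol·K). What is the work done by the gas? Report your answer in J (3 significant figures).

W ≈ -1470 J

Isothermal process: W = nRT ln(V₂/V₁) = nRT ln(P₁/P₂).
W = (0.549)(8.314)(635) × ln(192/319)
  = 2898 × ln(0.6019) = 2898 × -0.5077
W_by_gas = -1471 J.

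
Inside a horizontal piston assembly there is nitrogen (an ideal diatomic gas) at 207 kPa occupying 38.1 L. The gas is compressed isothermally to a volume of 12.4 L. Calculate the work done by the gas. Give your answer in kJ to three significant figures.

W ≈ -8.85 kJ

Isothermal: W = nRT ln(V₂/V₁) = P₁V₁ ln(V₂/V₁).
P₁V₁ = (207 kPa)(38.1 L) = 7887 J.
W = 7887 × ln(12.4/38.1) = 7887 × -1.123
W_by_gas = -8853 J.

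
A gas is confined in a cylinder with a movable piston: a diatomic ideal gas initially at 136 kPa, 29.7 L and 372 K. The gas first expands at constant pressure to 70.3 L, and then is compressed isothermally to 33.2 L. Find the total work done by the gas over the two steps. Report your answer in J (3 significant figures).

W_total ≈ -1650 J

Step 1 (isobaric): W = PΔV = (136 kPa)(70.3 − 29.7 L) = 5522 J.
After step 1: P = 136 kPa, V = 70.3 L, T = 880.5 K.
Step 2 (isothermal): W = P₁V₁ ln(V₂/V₁) = (9561) ln(33.2/70.3) = -7173 J.
W_total = 5522 − 7173 = -1651 J.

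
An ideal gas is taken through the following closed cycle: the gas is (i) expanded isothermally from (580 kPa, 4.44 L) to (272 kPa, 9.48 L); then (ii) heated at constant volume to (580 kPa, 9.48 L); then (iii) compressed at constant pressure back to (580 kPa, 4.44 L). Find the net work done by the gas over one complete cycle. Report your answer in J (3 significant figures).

W_net ≈ -970 J

Leg (i): W = PᵢVᵢ ln(V_f/Vᵢ) = (2575) ln(9.48/4.44) = 1953 J.
Leg (ii): W = 0.
Leg (iii): W = PΔV = (580)(4.44 − 9.48) = -2923 J.
W_net = 1953 − 2923 = -969.8 J.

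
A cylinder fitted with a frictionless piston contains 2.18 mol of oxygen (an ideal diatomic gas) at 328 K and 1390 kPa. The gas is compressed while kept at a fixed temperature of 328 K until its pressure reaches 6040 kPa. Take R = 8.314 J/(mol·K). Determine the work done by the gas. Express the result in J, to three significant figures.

Isothermal process: W = nRT ln(V₂/V₁) = nRT ln(P₁/P₂).
W = (2.18)(8.314)(328) × ln(1390/6040)
  = 5945 × ln(0.2301) = 5945 × -1.469
W_by_gas = -8734 J.

W ≈ -8730 J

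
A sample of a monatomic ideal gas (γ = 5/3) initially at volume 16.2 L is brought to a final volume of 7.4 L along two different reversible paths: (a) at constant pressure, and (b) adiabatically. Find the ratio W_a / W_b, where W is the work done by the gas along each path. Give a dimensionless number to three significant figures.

W_a / W_b ≈ 0.528

Path (a) isobaric: W = P₁(V₂ − V₁) → W_a/(P₁V₁) = -0.5432.
Path (b) adiabatic: W = P₁V₁(1 − (V₁/V₂)^(γ−1))/(γ−1) → W_b/(P₁V₁) = -1.029.
W_a / W_b = -0.5432 / -1.029 = 0.5279.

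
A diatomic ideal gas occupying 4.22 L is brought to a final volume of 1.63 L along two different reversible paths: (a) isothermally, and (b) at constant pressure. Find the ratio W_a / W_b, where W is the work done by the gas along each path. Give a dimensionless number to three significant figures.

Path (a) isothermal: W = P₁V₁ ln(V₂/V₁) → W_a/(P₁V₁) = -0.9513.
Path (b) isobaric: W = P₁(V₂ − V₁) → W_b/(P₁V₁) = -0.6137.
W_a / W_b = -0.9513 / -0.6137 = 1.55.

W_a / W_b ≈ 1.55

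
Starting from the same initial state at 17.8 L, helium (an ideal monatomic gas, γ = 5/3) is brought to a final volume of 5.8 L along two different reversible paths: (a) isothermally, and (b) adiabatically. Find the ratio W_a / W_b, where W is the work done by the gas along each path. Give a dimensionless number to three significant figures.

Path (a) isothermal: W = P₁V₁ ln(V₂/V₁) → W_a/(P₁V₁) = -1.121.
Path (b) adiabatic: W = P₁V₁(1 − (V₁/V₂)^(γ−1))/(γ−1) → W_b/(P₁V₁) = -1.668.
W_a / W_b = -1.121 / -1.668 = 0.6724.

W_a / W_b ≈ 0.672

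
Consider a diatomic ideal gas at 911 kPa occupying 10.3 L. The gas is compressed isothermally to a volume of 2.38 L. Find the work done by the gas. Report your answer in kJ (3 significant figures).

W ≈ -13.7 kJ

Isothermal: W = nRT ln(V₂/V₁) = P₁V₁ ln(V₂/V₁).
P₁V₁ = (911 kPa)(10.3 L) = 9383 J.
W = 9383 × ln(2.38/10.3) = 9383 × -1.465
W_by_gas = -13747 J.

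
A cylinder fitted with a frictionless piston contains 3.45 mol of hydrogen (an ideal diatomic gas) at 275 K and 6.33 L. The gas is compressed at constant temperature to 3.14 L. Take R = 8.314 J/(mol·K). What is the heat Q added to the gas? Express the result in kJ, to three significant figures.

Isothermal ⇒ ΔU = 0, so Q = W = nRT ln(V₂/V₁).
Q = (3.45)(8.314)(275) ln(3.14/6.33) = 7888 × -0.7011 = -5530 J.

Q ≈ -5.53 kJ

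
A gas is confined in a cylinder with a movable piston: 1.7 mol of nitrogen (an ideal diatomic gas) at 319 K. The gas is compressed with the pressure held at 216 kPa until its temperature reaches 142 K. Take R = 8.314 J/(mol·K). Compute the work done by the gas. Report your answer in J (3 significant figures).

W ≈ -2500 J

Isobaric: W = P ΔV = nR ΔT.
W = (1.7)(8.314)(142 − 319) = -2502 J.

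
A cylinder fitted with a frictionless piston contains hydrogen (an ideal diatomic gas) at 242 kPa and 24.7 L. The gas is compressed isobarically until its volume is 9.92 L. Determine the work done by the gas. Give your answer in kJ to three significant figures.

W ≈ -3.58 kJ

Isobaric: W = P ΔV.
W = (242 kPa)(9.92 − 24.7 L) = (242)(-14.78) = -3577 J.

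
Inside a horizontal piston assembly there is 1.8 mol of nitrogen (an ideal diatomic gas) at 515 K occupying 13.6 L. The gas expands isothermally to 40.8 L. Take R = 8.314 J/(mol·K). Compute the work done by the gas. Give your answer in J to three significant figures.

Isothermal: W = nRT ln(V₂/V₁).
W = (1.8)(8.314)(515) × ln(40.8/13.6)
  = 7707 × 1.099
W_by_gas = 8467 J.

W ≈ 8470 J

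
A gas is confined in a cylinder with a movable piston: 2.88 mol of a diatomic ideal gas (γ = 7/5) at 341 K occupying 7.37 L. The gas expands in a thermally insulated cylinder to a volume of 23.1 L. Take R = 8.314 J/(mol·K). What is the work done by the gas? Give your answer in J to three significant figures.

Adiabatic: TV^(γ−1) = const with γ = 7/5.
T₂ = T₁ (V₁/V₂)^(γ−1) = 341 × (7.37/23.1)^0.4 = 341 × 0.6332 = 215.9 K.
W_by = nCᵥ(T₁ − T₂) = (2.88)(20.79)(341 − 215.9) = 7487 J.

W ≈ 7490 J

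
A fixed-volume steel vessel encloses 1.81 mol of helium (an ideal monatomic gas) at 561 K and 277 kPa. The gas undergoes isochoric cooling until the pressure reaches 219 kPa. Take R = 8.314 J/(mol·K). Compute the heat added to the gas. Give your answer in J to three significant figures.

Constant volume ⇒ W = 0, so Q = ΔU = nCᵥΔT with Cᵥ = 3R/2 = 12.47 J/(mol·K).
At constant V, T₂/T₁ = P₂/P₁ ⇒ ΔT = T₁(P₂/P₁ − 1) = 561·(219/277 − 1) = -117.5 K.
ΔU = (1.81)(12.47)(-117.5) = -2651 J.

Q ≈ -2650 J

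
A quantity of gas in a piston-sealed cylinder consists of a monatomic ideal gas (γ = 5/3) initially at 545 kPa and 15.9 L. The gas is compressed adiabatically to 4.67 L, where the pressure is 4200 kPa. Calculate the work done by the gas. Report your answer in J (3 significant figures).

Adiabatic: W = (P₁V₁ − P₂V₂)/(γ − 1) with γ = 5/3.
P₁V₁ = 8666 J, P₂V₂ = 19614 J.
W = (8666 − 19614) / 0.6667 = -16423 J.

W ≈ -16400 J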